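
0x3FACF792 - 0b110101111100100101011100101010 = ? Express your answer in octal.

0o1156520150

0x3FACF792 = 0o7753173622 in octal.
0b110101111100100101011100101010 = 0o6574453452 in octal.
Subtract column by column in base 8:
  2-2 → 0
  2-5 → 5 (borrow)
  6-4-1 → 1
  3-3 → 0
  7-5 → 2
  1-4 → 5 (borrow)
  3-4-1 → 6 (borrow)
  5-7-1 → 5 (borrow)
  7-5-1 → 1
  7-6 → 1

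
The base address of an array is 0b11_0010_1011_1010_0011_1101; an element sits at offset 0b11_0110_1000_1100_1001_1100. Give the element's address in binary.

Add column by column in base 2, right to left:
  1+0 = 1
  0+0 = 0
  1+1 = 0 carry 1
  1+1+1 = 1 carry 1
  1+1+1 = 1 carry 1
  1+0+1 = 0 carry 1
  0+0+1 = 1
  0+1 = 1
  0+0 = 0
  1+0 = 1
  0+1 = 1
  1+1 = 0 carry 1
  1+0+1 = 0 carry 1
  1+0+1 = 0 carry 1
  0+0+1 = 1
  1+1 = 0 carry 1
  0+0+1 = 1
  1+1 = 0 carry 1
  0+1+1 = 0 carry 1
  0+0+1 = 1
  1+1 = 0 carry 1
  1+1+1 = 1 carry 1
  final carry 1

0b11010010100011011011001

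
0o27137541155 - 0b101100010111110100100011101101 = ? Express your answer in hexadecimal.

0x8D1F7980

0o27137541155 = 0xB97EC26D in hexadecimal.
0b101100010111110100100011101101 = 0x2C5F48ED in hexadecimal.
Subtract column by column in base 16:
  D-D → 0
  6-E → 8 (borrow)
  2-8-1 → 9 (borrow)
  C-4-1 → 7
  E-F → F (borrow)
  7-5-1 → 1
  9-C → D (borrow)
  B-2-1 → 8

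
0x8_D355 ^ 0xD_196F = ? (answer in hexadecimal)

0x5CA3A

XOR each hex digit independently (no carries):
  8^D=5, D^1=C, 3^9=A, 5^6=3, 5^F=A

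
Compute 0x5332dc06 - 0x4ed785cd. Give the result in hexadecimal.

Subtract column by column in base 16:
  6-d → 9 (borrow)
  0-c-1 → 3 (borrow)
  c-5-1 → 6
  d-8 → 5
  2-7 → b (borrow)
  3-d-1 → 5 (borrow)
  3-e-1 → 4 (borrow)
  5-4-1 → 0

0x45b5639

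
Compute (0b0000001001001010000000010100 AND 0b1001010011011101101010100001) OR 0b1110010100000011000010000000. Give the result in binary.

0b1110010101001011000010000000

0b0000001001001010000000010100 AND 0b1001010011011101101010100001 = 0b0000000001001000000000000000.
Then OR with 0b1110010100000011000010000000.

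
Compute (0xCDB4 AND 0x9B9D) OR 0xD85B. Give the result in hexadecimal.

0xD9DF

0xCDB4 AND 0x9B9D = 0x8994.
Then OR with 0xD85B.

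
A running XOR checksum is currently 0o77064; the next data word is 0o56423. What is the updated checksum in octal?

0o21447

XOR each oct digit independently (no carries):
  7^5=2, 7^6=1, 0^4=4, 6^2=4, 4^3=7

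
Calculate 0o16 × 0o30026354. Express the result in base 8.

0o520472350

Multiply each base-8 digit by 14, carrying:
  4×14 = 56 → write 0 carry 7
  5×14+7 = 77 → write 5 carry 9
  3×14+9 = 51 → write 3 carry 6
  6×14+6 = 90 → write 2 carry 11
  2×14+11 = 39 → write 7 carry 4
  0×14+4 = 4 → write 4
  0×14 = 0 → write 0
  3×14 = 42 → write 2 carry 5
  remaining carry: 5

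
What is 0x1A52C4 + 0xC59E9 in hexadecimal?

0x26ACAD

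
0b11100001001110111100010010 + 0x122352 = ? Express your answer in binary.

0x122352 = 0b100100010001101010010 in binary.
Add column by column in base 2, right to left:
  0+0 = 0
  1+1 = 0 carry 1
  0+0+1 = 1
  0+0 = 0
  1+1 = 0 carry 1
  0+0+1 = 1
  0+1 = 1
  0+0 = 0
  1+1 = 0 carry 1
  1+1+1 = 1 carry 1
  1+0+1 = 0 carry 1
  1+0+1 = 0 carry 1
  0+0+1 = 1
  1+1 = 0 carry 1
  1+0+1 = 0 carry 1
  1+0+1 = 0 carry 1
  0+0+1 = 1
  0+1 = 1
  1+0 = 1
  0+0 = 0
  0+1 = 1
  0+0 = 0
  0+0 = 0
  1+0 = 1
  1+0 = 1
  1+0 = 1

0b11100101110001001001100100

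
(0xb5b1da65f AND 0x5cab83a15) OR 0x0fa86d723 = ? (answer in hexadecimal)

0x1fa9ef737

0xb5b1da65f AND 0x5cab83a15 = 0x14a182215.
Then OR with 0x0fa86d723.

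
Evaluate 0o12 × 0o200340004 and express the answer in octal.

0o2404300050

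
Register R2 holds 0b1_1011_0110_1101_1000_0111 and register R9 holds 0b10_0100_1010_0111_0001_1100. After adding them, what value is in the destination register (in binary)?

Add column by column in base 2, right to left:
  1+0 = 1
  1+0 = 1
  1+1 = 0 carry 1
  0+1+1 = 0 carry 1
  0+1+1 = 0 carry 1
  0+0+1 = 1
  0+0 = 0
  1+0 = 1
  1+1 = 0 carry 1
  0+1+1 = 0 carry 1
  1+1+1 = 1 carry 1
  1+0+1 = 0 carry 1
  0+0+1 = 1
  1+1 = 0 carry 1
  1+0+1 = 0 carry 1
  0+1+1 = 0 carry 1
  1+0+1 = 0 carry 1
  1+0+1 = 0 carry 1
  0+1+1 = 0 carry 1
  1+0+1 = 0 carry 1
  1+0+1 = 0 carry 1
  0+1+1 = 0 carry 1
  final carry 1

0b10000000001010010100011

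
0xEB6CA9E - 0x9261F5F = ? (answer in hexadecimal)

0x590AB3F

Subtract column by column in base 16:
  E-F → F (borrow)
  9-5-1 → 3
  A-F → B (borrow)
  C-1-1 → A
  6-6 → 0
  B-2 → 9
  E-9 → 5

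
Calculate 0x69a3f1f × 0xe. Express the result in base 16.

Multiply each base-16 digit by 14, carrying:
  f×14 = 210 → write 2 carry 13
  1×14+13 = 27 → write b carry 1
  f×14+1 = 211 → write 3 carry 13
  3×14+13 = 55 → write 7 carry 3
  a×14+3 = 143 → write f carry 8
  9×14+8 = 134 → write 6 carry 8
  6×14+8 = 92 → write c carry 5
  remaining carry: 5

0x5c6f73b2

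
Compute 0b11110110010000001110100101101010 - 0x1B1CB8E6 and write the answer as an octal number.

0b11110110010000001110100101101010 = 0o36620164552 in octal.
0x1B1CB8E6 = 0o3307134346 in octal.
Subtract column by column in base 8:
  2-6 → 4 (borrow)
  5-4-1 → 0
  5-3 → 2
  4-4 → 0
  6-3 → 3
  1-1 → 0
  0-7 → 1 (borrow)
  2-0-1 → 1
  6-3 → 3
  6-3 → 3
  3-0 → 3

0o33311030204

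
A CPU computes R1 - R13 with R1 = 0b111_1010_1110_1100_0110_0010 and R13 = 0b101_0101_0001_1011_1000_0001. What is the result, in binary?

0b1001011101000011100001

Subtract column by column in base 2:
  0-1 → 1 (borrow)
  1-0-1 → 0
  0-0 → 0
  0-0 → 0
  0-0 → 0
  1-0 → 1
  1-0 → 1
  0-1 → 1 (borrow)
  0-1-1 → 0 (borrow)
  0-1-1 → 0 (borrow)
  1-0-1 → 0
  1-1 → 0
  0-1 → 1 (borrow)
  1-0-1 → 0
  1-0 → 1
  1-0 → 1
  0-1 → 1 (borrow)
  1-0-1 → 0
  0-1 → 1 (borrow)
  1-0-1 → 0
  1-1 → 0
  1-0 → 1
  1-1 → 0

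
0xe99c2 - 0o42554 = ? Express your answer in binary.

0b11100101010001010110

0xe99c2 = 0b11101001100111000010 in binary.
0o42554 = 0b100010101101100 in binary.
Subtract column by column in base 2:
  0-0 → 0
  1-0 → 1
  0-1 → 1 (borrow)
  0-1-1 → 0 (borrow)
  0-0-1 → 1 (borrow)
  0-1-1 → 0 (borrow)
  1-1-1 → 1 (borrow)
  1-0-1 → 0
  1-1 → 0
  0-0 → 0
  0-1 → 1 (borrow)
  1-0-1 → 0
  1-0 → 1
  0-0 → 0
  0-1 → 1 (borrow)
  1-0-1 → 0
  0-0 → 0
  1-0 → 1
  1-0 → 1
  1-0 → 1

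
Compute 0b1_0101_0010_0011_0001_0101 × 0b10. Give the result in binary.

0b1010100100011000101010

Multiply each base-2 digit by 2, carrying:
  1×2 = 2 → write 0 carry 1
  0×2+1 = 1 → write 1
  1×2 = 2 → write 0 carry 1
  0×2+1 = 1 → write 1
  1×2 = 2 → write 0 carry 1
  0×2+1 = 1 → write 1
  0×2 = 0 → write 0
  0×2 = 0 → write 0
  1×2 = 2 → write 0 carry 1
  1×2+1 = 3 → write 1 carry 1
  0×2+1 = 1 → write 1
  0×2 = 0 → write 0
  0×2 = 0 → write 0
  1×2 = 2 → write 0 carry 1
  0×2+1 = 1 → write 1
  0×2 = 0 → write 0
  1×2 = 2 → write 0 carry 1
  0×2+1 = 1 → write 1
  1×2 = 2 → write 0 carry 1
  0×2+1 = 1 → write 1
  1×2 = 2 → write 0 carry 1
  remaining carry: 1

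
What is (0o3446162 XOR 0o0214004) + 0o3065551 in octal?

0o6737737

First 0o3446162 XOR 0o0214004 = 0o3652166.
Add column by column in base 8, right to left:
  6+1 = 7
  6+5 = 3 carry 1
  1+5+1 = 7
  2+5 = 7
  5+6 = 3 carry 1
  6+0+1 = 7
  3+3 = 6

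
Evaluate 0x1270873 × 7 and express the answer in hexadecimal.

0x8113B25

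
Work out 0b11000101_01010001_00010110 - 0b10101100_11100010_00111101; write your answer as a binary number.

Subtract column by column in base 2:
  0-1 → 1 (borrow)
  1-0-1 → 0
  1-1 → 0
  0-1 → 1 (borrow)
  1-1-1 → 1 (borrow)
  0-1-1 → 0 (borrow)
  0-0-1 → 1 (borrow)
  0-0-1 → 1 (borrow)
  1-0-1 → 0
  0-1 → 1 (borrow)
  0-0-1 → 1 (borrow)
  0-0-1 → 1 (borrow)
  1-0-1 → 0
  0-1 → 1 (borrow)
  1-1-1 → 1 (borrow)
  0-1-1 → 0 (borrow)
  1-0-1 → 0
  0-0 → 0
  1-1 → 0
  0-1 → 1 (borrow)
  0-0-1 → 1 (borrow)
  0-1-1 → 0 (borrow)
  1-0-1 → 0
  1-1 → 0

0b110000110111011011001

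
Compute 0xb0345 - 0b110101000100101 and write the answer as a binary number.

0xb0345 = 0b10110000001101000101 in binary.
Subtract column by column in base 2:
  1-1 → 0
  0-0 → 0
  1-1 → 0
  0-0 → 0
  0-0 → 0
  0-1 → 1 (borrow)
  1-0-1 → 0
  0-0 → 0
  1-0 → 1
  1-1 → 0
  0-0 → 0
  0-1 → 1 (borrow)
  0-0-1 → 1 (borrow)
  0-1-1 → 0 (borrow)
  0-1-1 → 0 (borrow)
  0-0-1 → 1 (borrow)
  1-0-1 → 0
  1-0 → 1
  0-0 → 0
  1-0 → 1

0b10101001100100100000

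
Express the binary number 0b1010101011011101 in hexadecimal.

0xAADD

Group the bits into nibbles: 1010 1010 1101 1101 → AADD.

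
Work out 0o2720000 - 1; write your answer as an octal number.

0o2717777

The trailing 4 digits are 0, so subtracting 1 borrows through: they become 7 and the next digit up decrements.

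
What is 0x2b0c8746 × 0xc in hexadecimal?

Multiply each base-16 digit by 12, carrying:
  6×12 = 72 → write 8 carry 4
  4×12+4 = 52 → write 4 carry 3
  7×12+3 = 87 → write 7 carry 5
  8×12+5 = 101 → write 5 carry 6
  c×12+6 = 150 → write 6 carry 9
  0×12+9 = 9 → write 9
  b×12 = 132 → write 4 carry 8
  2×12+8 = 32 → write 0 carry 2
  remaining carry: 2

0x204965748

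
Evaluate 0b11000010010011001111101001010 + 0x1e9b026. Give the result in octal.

0o3214647560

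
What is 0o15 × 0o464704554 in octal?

0o7657375174

Multiply each base-8 digit by 13, carrying:
  4×13 = 52 → write 4 carry 6
  5×13+6 = 71 → write 7 carry 8
  5×13+8 = 73 → write 1 carry 9
  4×13+9 = 61 → write 5 carry 7
  0×13+7 = 7 → write 7
  7×13 = 91 → write 3 carry 11
  4×13+11 = 63 → write 7 carry 7
  6×13+7 = 85 → write 5 carry 10
  4×13+10 = 62 → write 6 carry 7
  remaining carry: 7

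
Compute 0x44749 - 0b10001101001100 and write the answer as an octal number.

0o1021775

0x44749 = 0o1043511 in octal.
0b10001101001100 = 0o21514 in octal.
Subtract column by column in base 8:
  1-4 → 5 (borrow)
  1-1-1 → 7 (borrow)
  5-5-1 → 7 (borrow)
  3-1-1 → 1
  4-2 → 2
  0-0 → 0
  1-0 → 1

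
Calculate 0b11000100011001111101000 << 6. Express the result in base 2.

0b11000100011001111101000000000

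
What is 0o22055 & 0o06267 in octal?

AND each oct digit independently (no carries):
  2&0=0, 2&6=2, 0&2=0, 5&6=4, 5&7=5

0o02045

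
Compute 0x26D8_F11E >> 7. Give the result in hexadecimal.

0x4DB1E2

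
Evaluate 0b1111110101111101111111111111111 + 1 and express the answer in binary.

0b1111110101111110000000000000000

The trailing 16 digits are 1 (max in base 2), so adding 1 cascades: they roll to 0 and the next digit up increments.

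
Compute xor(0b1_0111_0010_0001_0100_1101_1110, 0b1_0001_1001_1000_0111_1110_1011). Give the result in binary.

0b0011010111001001100110101

XOR bit by bit (1 where the bits differ):
  1011100100001010011011110
^ 1000110011000011111101011
= 0011010111001001100110101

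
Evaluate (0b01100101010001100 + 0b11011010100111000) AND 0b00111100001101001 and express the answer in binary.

0b111100001000000

Add column by column in base 2, right to left:
  0+0 = 0
  0+0 = 0
  1+0 = 1
  1+1 = 0 carry 1
  0+1+1 = 0 carry 1
  0+1+1 = 0 carry 1
  0+0+1 = 1
  1+0 = 1
  0+1 = 1
  1+0 = 1
  0+1 = 1
  1+0 = 1
  0+1 = 1
  0+1 = 1
  1+0 = 1
  1+1 = 0 carry 1
  0+1+1 = 0 carry 1
  final carry 1
Sum = 0b100111111111000100; now AND with 0b00111100001101001:
  100111111111000100
& 000111100001101001
= 000111100001000000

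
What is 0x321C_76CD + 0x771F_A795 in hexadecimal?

Add column by column in base 16, right to left:
  D+5 = 2 carry 1
  C+9+1 = 6 carry 1
  6+7+1 = E
  7+A = 1 carry 1
  C+F+1 = C carry 1
  1+1+1 = 3
  2+7 = 9
  3+7 = A

0xA93C1E62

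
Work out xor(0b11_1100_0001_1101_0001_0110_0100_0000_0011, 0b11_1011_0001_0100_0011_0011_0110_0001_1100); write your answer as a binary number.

0b0001110000100100100101001000011111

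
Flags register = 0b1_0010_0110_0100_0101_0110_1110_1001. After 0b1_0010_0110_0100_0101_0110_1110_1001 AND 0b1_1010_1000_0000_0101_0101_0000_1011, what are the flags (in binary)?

0b10010000000000101010000001001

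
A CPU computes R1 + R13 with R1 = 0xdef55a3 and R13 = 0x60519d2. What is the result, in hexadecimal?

0x13f46f75

Add column by column in base 16, right to left:
  3+2 = 5
  a+d = 7 carry 1
  5+9+1 = f
  5+1 = 6
  f+5 = 4 carry 1
  e+0+1 = f
  d+6 = 3 carry 1
  final carry 1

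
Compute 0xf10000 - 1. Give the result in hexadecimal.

The trailing 4 digits are 0, so subtracting 1 borrows through: they become F and the next digit up decrements.

0xf0ffff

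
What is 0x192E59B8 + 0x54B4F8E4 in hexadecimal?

0x6DE3529C

Add column by column in base 16, right to left:
  8+4 = C
  B+E = 9 carry 1
  9+8+1 = 2 carry 1
  5+F+1 = 5 carry 1
  E+4+1 = 3 carry 1
  2+B+1 = E
  9+4 = D
  1+5 = 6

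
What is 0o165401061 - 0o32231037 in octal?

0o133150022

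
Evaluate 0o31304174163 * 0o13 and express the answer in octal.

0o427156526361

Multiply each base-8 digit by 11, carrying:
  3×11 = 33 → write 1 carry 4
  6×11+4 = 70 → write 6 carry 8
  1×11+8 = 19 → write 3 carry 2
  4×11+2 = 46 → write 6 carry 5
  7×11+5 = 82 → write 2 carry 10
  1×11+10 = 21 → write 5 carry 2
  4×11+2 = 46 → write 6 carry 5
  0×11+5 = 5 → write 5
  3×11 = 33 → write 1 carry 4
  1×11+4 = 15 → write 7 carry 1
  3×11+1 = 34 → write 2 carry 4
  remaining carry: 4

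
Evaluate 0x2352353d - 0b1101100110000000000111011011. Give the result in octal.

0o2556431542

0x2352353d = 0o4324432475 in octal.
0b1101100110000000000111011011 = 0o1546000733 in octal.
Subtract column by column in base 8:
  5-3 → 2
  7-3 → 4
  4-7 → 5 (borrow)
  2-0-1 → 1
  3-0 → 3
  4-0 → 4
  4-6 → 6 (borrow)
  2-4-1 → 5 (borrow)
  3-5-1 → 5 (borrow)
  4-1-1 → 2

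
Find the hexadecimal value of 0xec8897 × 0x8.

0x76444b8

Multiply each base-16 digit by 8, carrying:
  7×8 = 56 → write 8 carry 3
  9×8+3 = 75 → write b carry 4
  8×8+4 = 68 → write 4 carry 4
  8×8+4 = 68 → write 4 carry 4
  c×8+4 = 100 → write 4 carry 6
  e×8+6 = 118 → write 6 carry 7
  remaining carry: 7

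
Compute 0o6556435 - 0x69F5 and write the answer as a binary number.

0b110100111001100101000

0o6556435 = 0b110101101110100011101 in binary.
0x69F5 = 0b110100111110101 in binary.
Subtract column by column in base 2:
  1-1 → 0
  0-0 → 0
  1-1 → 0
  1-0 → 1
  1-1 → 0
  0-1 → 1 (borrow)
  0-1-1 → 0 (borrow)
  0-1-1 → 0 (borrow)
  1-1-1 → 1 (borrow)
  0-0-1 → 1 (borrow)
  1-0-1 → 0
  1-1 → 0
  1-0 → 1
  0-1 → 1 (borrow)
  1-1-1 → 1 (borrow)
  1-0-1 → 0
  0-0 → 0
  1-0 → 1
  0-0 → 0
  1-0 → 1
  1-0 → 1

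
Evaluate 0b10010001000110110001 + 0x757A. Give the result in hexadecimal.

0x9872B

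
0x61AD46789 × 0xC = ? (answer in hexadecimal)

0x4941F4DA6C

Multiply each base-16 digit by 12, carrying:
  9×12 = 108 → write C carry 6
  8×12+6 = 102 → write 6 carry 6
  7×12+6 = 90 → write A carry 5
  6×12+5 = 77 → write D carry 4
  4×12+4 = 52 → write 4 carry 3
  D×12+3 = 159 → write F carry 9
  A×12+9 = 129 → write 1 carry 8
  1×12+8 = 20 → write 4 carry 1
  6×12+1 = 73 → write 9 carry 4
  remaining carry: 4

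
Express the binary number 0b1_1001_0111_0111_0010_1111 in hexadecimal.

0x19772F

Group the bits into nibbles: 0001 1001 0111 0111 0010 1111 → 19772F.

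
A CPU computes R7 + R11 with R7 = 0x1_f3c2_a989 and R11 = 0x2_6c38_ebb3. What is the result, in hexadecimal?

0x45ffb953c

Add column by column in base 16, right to left:
  9+3 = c
  8+b = 3 carry 1
  9+b+1 = 5 carry 1
  a+e+1 = 9 carry 1
  2+8+1 = b
  c+3 = f
  3+c = f
  f+6 = 5 carry 1
  1+2+1 = 4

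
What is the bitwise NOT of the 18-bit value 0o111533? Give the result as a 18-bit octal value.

Each oct digit d becomes 7−d:
  1→6, 1→6, 1→6, 5→2, 3→4, 3→4

0o666244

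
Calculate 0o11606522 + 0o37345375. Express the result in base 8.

0o51154117

Add column by column in base 8, right to left:
  2+5 = 7
  2+7 = 1 carry 1
  5+3+1 = 1 carry 1
  6+5+1 = 4 carry 1
  0+4+1 = 5
  6+3 = 1 carry 1
  1+7+1 = 1 carry 1
  1+3+1 = 5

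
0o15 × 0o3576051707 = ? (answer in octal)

0o60547040433

Multiply each base-8 digit by 13, carrying:
  7×13 = 91 → write 3 carry 11
  0×13+11 = 11 → write 3 carry 1
  7×13+1 = 92 → write 4 carry 11
  1×13+11 = 24 → write 0 carry 3
  5×13+3 = 68 → write 4 carry 8
  0×13+8 = 8 → write 0 carry 1
  6×13+1 = 79 → write 7 carry 9
  7×13+9 = 100 → write 4 carry 12
  5×13+12 = 77 → write 5 carry 9
  3×13+9 = 48 → write 0 carry 6
  remaining carry: 6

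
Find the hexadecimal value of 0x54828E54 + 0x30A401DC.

0x85269030

Add column by column in base 16, right to left:
  4+C = 0 carry 1
  5+D+1 = 3 carry 1
  E+1+1 = 0 carry 1
  8+0+1 = 9
  2+4 = 6
  8+A = 2 carry 1
  4+0+1 = 5
  5+3 = 8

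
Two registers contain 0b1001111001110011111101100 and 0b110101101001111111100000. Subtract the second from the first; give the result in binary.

0b11001100100100000001100

Subtract column by column in base 2:
  0-0 → 0
  0-0 → 0
  1-0 → 1
  1-0 → 1
  0-0 → 0
  1-1 → 0
  1-1 → 0
  1-1 → 0
  1-1 → 0
  1-1 → 0
  1-1 → 0
  0-1 → 1 (borrow)
  0-1-1 → 0 (borrow)
  1-0-1 → 0
  1-0 → 1
  1-1 → 0
  0-0 → 0
  0-1 → 1 (borrow)
  1-1-1 → 1 (borrow)
  1-0-1 → 0
  1-1 → 0
  1-0 → 1
  0-1 → 1 (borrow)
  0-1-1 → 0 (borrow)
  1-0-1 → 0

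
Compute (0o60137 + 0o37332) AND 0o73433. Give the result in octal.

0o13431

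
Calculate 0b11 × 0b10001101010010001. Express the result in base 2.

Multiply each base-2 digit by 3, carrying:
  1×3 = 3 → write 1 carry 1
  0×3+1 = 1 → write 1
  0×3 = 0 → write 0
  0×3 = 0 → write 0
  1×3 = 3 → write 1 carry 1
  0×3+1 = 1 → write 1
  0×3 = 0 → write 0
  1×3 = 3 → write 1 carry 1
  0×3+1 = 1 → write 1
  1×3 = 3 → write 1 carry 1
  0×3+1 = 1 → write 1
  1×3 = 3 → write 1 carry 1
  1×3+1 = 4 → write 0 carry 2
  0×3+2 = 2 → write 0 carry 1
  0×3+1 = 1 → write 1
  0×3 = 0 → write 0
  1×3 = 3 → write 1 carry 1
  remaining carry: 1

0b110100111110110011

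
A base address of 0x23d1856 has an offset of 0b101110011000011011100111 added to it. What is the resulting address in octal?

0x23d1856 = 0o217214126 in octal.
0b101110011000011011100111 = 0o56303347 in octal.
Add column by column in base 8, right to left:
  6+7 = 5 carry 1
  2+4+1 = 7
  1+3 = 4
  4+3 = 7
  1+0 = 1
  2+3 = 5
  7+6 = 5 carry 1
  1+5+1 = 7
  2+0 = 2

0o275517475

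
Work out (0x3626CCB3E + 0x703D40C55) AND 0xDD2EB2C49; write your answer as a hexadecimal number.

Add column by column in base 16, right to left:
  E+5 = 3 carry 1
  3+5+1 = 9
  B+C = 7 carry 1
  C+0+1 = D
  C+4 = 0 carry 1
  6+D+1 = 4 carry 1
  2+3+1 = 6
  6+0 = 6
  3+7 = A
Sum = 0xA6640D793; now AND with 0xDD2EB2C49:
  A&D=8, 6&D=4, 6&2=2, 4&E=4, 0&B=0, D&2=0, 7&C=4, 9&4=0, 3&9=1

0x842400401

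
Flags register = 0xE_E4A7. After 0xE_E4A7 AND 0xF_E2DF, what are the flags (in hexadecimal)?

0xEE087

AND each hex digit independently (no carries):
  E&F=E, E&E=E, 4&2=0, A&D=8, 7&F=7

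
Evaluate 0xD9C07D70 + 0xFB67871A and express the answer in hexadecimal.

0x1D528048A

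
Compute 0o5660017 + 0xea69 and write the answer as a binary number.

0b110000100101001111000

0o5660017 = 0b101110110000000001111 in binary.
0xea69 = 0b1110101001101001 in binary.
Add column by column in base 2, right to left:
  1+1 = 0 carry 1
  1+0+1 = 0 carry 1
  1+0+1 = 0 carry 1
  1+1+1 = 1 carry 1
  0+0+1 = 1
  0+1 = 1
  0+1 = 1
  0+0 = 0
  0+0 = 0
  0+1 = 1
  0+0 = 0
  0+1 = 1
  0+0 = 0
  1+1 = 0 carry 1
  1+1+1 = 1 carry 1
  0+1+1 = 0 carry 1
  1+0+1 = 0 carry 1
  1+0+1 = 0 carry 1
  1+0+1 = 0 carry 1
  0+0+1 = 1
  1+0 = 1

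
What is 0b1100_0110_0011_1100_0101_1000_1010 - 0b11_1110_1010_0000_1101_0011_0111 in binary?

0b1000011110011011100001010011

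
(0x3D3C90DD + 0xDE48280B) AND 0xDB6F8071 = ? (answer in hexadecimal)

Add column by column in base 16, right to left:
  D+B = 8 carry 1
  D+0+1 = E
  0+8 = 8
  9+2 = B
  C+8 = 4 carry 1
  3+4+1 = 8
  D+E = B carry 1
  3+D+1 = 1 carry 1
  final carry 1
Sum = 0x11B84B8E8; now AND with 0xDB6F8071:
  1&0=0, 1&D=1, B&B=B, 8&6=0, 4&F=4, B&8=8, 8&0=0, E&7=6, 8&1=0

0x1B048060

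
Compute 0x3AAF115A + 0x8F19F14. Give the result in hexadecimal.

0x43A0B06E

Add column by column in base 16, right to left:
  A+4 = E
  5+1 = 6
  1+F = 0 carry 1
  1+9+1 = B
  F+1 = 0 carry 1
  A+F+1 = A carry 1
  A+8+1 = 3 carry 1
  3+0+1 = 4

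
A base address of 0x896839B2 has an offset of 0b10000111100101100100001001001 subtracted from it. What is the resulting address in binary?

0x896839B2 = 0b10001001011010000011100110110010 in binary.
Subtract column by column in base 2:
  0-1 → 1 (borrow)
  1-0-1 → 0
  0-0 → 0
  0-1 → 1 (borrow)
  1-0-1 → 0
  1-0 → 1
  0-1 → 1 (borrow)
  1-0-1 → 0
  1-0 → 1
  0-0 → 0
  0-0 → 0
  1-1 → 0
  1-0 → 1
  1-0 → 1
  0-1 → 1 (borrow)
  0-1-1 → 0 (borrow)
  0-0-1 → 1 (borrow)
  0-1-1 → 0 (borrow)
  0-0-1 → 1 (borrow)
  1-0-1 → 0
  0-1 → 1 (borrow)
  1-1-1 → 1 (borrow)
  1-1-1 → 1 (borrow)
  0-1-1 → 0 (borrow)
  1-0-1 → 0
  0-0 → 0
  0-0 → 0
  1-0 → 1
  0-1 → 1 (borrow)
  0-0-1 → 1 (borrow)
  0-0-1 → 1 (borrow)
  1-0-1 → 0

0b1111000011101010111000101101001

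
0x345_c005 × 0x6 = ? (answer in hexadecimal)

Multiply each base-16 digit by 6, carrying:
  5×6 = 30 → write e carry 1
  0×6+1 = 1 → write 1
  0×6 = 0 → write 0
  c×6 = 72 → write 8 carry 4
  5×6+4 = 34 → write 2 carry 2
  4×6+2 = 26 → write a carry 1
  3×6+1 = 19 → write 3 carry 1
  remaining carry: 1

0x13a2801e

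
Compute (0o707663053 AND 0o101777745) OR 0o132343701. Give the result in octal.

0o707663053 AND 0o101777745 = 0o101663041.
Then OR with 0o132343701.

0o133763741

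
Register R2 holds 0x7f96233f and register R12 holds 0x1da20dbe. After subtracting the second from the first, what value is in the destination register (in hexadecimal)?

Subtract column by column in base 16:
  f-e → 1
  3-b → 8 (borrow)
  3-d-1 → 5 (borrow)
  2-0-1 → 1
  6-2 → 4
  9-a → f (borrow)
  f-d-1 → 1
  7-1 → 6

0x61f41581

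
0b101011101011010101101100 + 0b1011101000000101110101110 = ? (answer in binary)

Add column by column in base 2, right to left:
  0+0 = 0
  0+1 = 1
  1+1 = 0 carry 1
  1+1+1 = 1 carry 1
  0+0+1 = 1
  1+1 = 0 carry 1
  1+0+1 = 0 carry 1
  0+1+1 = 0 carry 1
  1+1+1 = 1 carry 1
  0+1+1 = 0 carry 1
  1+0+1 = 0 carry 1
  0+1+1 = 0 carry 1
  1+0+1 = 0 carry 1
  1+0+1 = 0 carry 1
  0+0+1 = 1
  1+0 = 1
  0+0 = 0
  1+0 = 1
  1+1 = 0 carry 1
  1+0+1 = 0 carry 1
  0+1+1 = 0 carry 1
  1+1+1 = 1 carry 1
  0+1+1 = 0 carry 1
  1+0+1 = 0 carry 1
  0+1+1 = 0 carry 1
  final carry 1

0b10001000101100000100011010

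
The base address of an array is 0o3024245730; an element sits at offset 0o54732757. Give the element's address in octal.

Add column by column in base 8, right to left:
  0+7 = 7
  3+5 = 0 carry 1
  7+7+1 = 7 carry 1
  5+2+1 = 0 carry 1
  4+3+1 = 0 carry 1
  2+7+1 = 2 carry 1
  4+4+1 = 1 carry 1
  2+5+1 = 0 carry 1
  0+0+1 = 1
  3+0 = 3

0o3101200707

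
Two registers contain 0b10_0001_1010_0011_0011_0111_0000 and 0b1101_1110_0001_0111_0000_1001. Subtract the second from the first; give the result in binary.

0b1001111000001110001100111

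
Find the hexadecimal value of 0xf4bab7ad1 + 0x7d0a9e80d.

0x171c5562de

Add column by column in base 16, right to left:
  1+d = e
  d+0 = d
  a+8 = 2 carry 1
  7+e+1 = 6 carry 1
  b+9+1 = 5 carry 1
  a+a+1 = 5 carry 1
  b+0+1 = c
  4+d = 1 carry 1
  f+7+1 = 7 carry 1
  final carry 1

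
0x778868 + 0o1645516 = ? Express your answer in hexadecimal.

0x7ED3B6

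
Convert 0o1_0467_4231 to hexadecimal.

0x1137899

Each octal digit is 3 bits: 1=001 0=000 4=100 6=110 7=111 4=100 2=010 3=011 1=001.
Group the bits into nibbles: 0001 0001 0011 0111 1000 1001 1001 → 1137899.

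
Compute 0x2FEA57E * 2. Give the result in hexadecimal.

Multiply each base-16 digit by 2, carrying:
  E×2 = 28 → write C carry 1
  7×2+1 = 15 → write F
  5×2 = 10 → write A
  A×2 = 20 → write 4 carry 1
  E×2+1 = 29 → write D carry 1
  F×2+1 = 31 → write F carry 1
  2×2+1 = 5 → write 5

0x5FD4AFC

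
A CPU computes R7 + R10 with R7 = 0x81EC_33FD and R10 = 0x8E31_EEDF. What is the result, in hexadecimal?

0x1101E22DC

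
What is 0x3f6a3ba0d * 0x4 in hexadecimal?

Multiply each base-16 digit by 4, carrying:
  d×4 = 52 → write 4 carry 3
  0×4+3 = 3 → write 3
  a×4 = 40 → write 8 carry 2
  b×4+2 = 46 → write e carry 2
  3×4+2 = 14 → write e
  a×4 = 40 → write 8 carry 2
  6×4+2 = 26 → write a carry 1
  f×4+1 = 61 → write d carry 3
  3×4+3 = 15 → write f

0xfda8ee834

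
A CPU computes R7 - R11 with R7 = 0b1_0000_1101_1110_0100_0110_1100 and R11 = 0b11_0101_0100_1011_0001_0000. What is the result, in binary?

Subtract column by column in base 2:
  0-0 → 0
  0-0 → 0
  1-0 → 1
  1-0 → 1
  0-1 → 1 (borrow)
  1-0-1 → 0
  1-0 → 1
  0-0 → 0
  0-1 → 1 (borrow)
  0-1-1 → 0 (borrow)
  1-0-1 → 0
  0-1 → 1 (borrow)
  0-0-1 → 1 (borrow)
  1-0-1 → 0
  1-1 → 0
  1-0 → 1
  1-1 → 0
  0-0 → 0
  1-1 → 0
  1-0 → 1
  0-1 → 1 (borrow)
  0-1-1 → 0 (borrow)
  0-0-1 → 1 (borrow)
  0-0-1 → 1 (borrow)
  1-0-1 → 0

0b110110001001100101011100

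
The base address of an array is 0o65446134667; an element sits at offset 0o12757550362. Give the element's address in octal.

Add column by column in base 8, right to left:
  7+2 = 1 carry 1
  6+6+1 = 5 carry 1
  6+3+1 = 2 carry 1
  4+0+1 = 5
  3+5 = 0 carry 1
  1+5+1 = 7
  6+7 = 5 carry 1
  4+5+1 = 2 carry 1
  4+7+1 = 4 carry 1
  5+2+1 = 0 carry 1
  6+1+1 = 0 carry 1
  final carry 1

0o100425705251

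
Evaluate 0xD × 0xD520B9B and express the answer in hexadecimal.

Multiply each base-16 digit by 13, carrying:
  B×13 = 143 → write F carry 8
  9×13+8 = 125 → write D carry 7
  B×13+7 = 150 → write 6 carry 9
  0×13+9 = 9 → write 9
  2×13 = 26 → write A carry 1
  5×13+1 = 66 → write 2 carry 4
  D×13+4 = 173 → write D carry 10
  remaining carry: A

0xAD2A96DF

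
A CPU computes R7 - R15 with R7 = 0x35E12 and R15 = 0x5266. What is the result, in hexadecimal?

0x30BAC

Subtract column by column in base 16:
  2-6 → C (borrow)
  1-6-1 → A (borrow)
  E-2-1 → B
  5-5 → 0
  3-0 → 3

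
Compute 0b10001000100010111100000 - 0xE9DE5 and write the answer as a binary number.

0xE9DE5 = 0b11101001110111100101 in binary.
Subtract column by column in base 2:
  0-1 → 1 (borrow)
  0-0-1 → 1 (borrow)
  0-1-1 → 0 (borrow)
  0-0-1 → 1 (borrow)
  0-0-1 → 1 (borrow)
  1-1-1 → 1 (borrow)
  1-1-1 → 1 (borrow)
  1-1-1 → 1 (borrow)
  1-1-1 → 1 (borrow)
  0-0-1 → 1 (borrow)
  1-1-1 → 1 (borrow)
  0-1-1 → 0 (borrow)
  0-1-1 → 0 (borrow)
  0-0-1 → 1 (borrow)
  1-0-1 → 0
  0-1 → 1 (borrow)
  0-0-1 → 1 (borrow)
  0-1-1 → 0 (borrow)
  1-1-1 → 1 (borrow)
  0-1-1 → 0 (borrow)
  0-0-1 → 1 (borrow)
  0-0-1 → 1 (borrow)
  1-0-1 → 0

0b1101011010011111111011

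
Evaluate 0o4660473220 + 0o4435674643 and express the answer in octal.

0o11316370063

Add column by column in base 8, right to left:
  0+3 = 3
  2+4 = 6
  2+6 = 0 carry 1
  3+4+1 = 0 carry 1
  7+7+1 = 7 carry 1
  4+6+1 = 3 carry 1
  0+5+1 = 6
  6+3 = 1 carry 1
  6+4+1 = 3 carry 1
  4+4+1 = 1 carry 1
  final carry 1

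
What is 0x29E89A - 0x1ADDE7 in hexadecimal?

Subtract column by column in base 16:
  A-7 → 3
  9-E → B (borrow)
  8-D-1 → A (borrow)
  E-D-1 → 0
  9-A → F (borrow)
  2-1-1 → 0

0xF0AB3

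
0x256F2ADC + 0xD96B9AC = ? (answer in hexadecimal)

0x3305E488

Add column by column in base 16, right to left:
  C+C = 8 carry 1
  D+A+1 = 8 carry 1
  A+9+1 = 4 carry 1
  2+B+1 = E
  F+6 = 5 carry 1
  6+9+1 = 0 carry 1
  5+D+1 = 3 carry 1
  2+0+1 = 3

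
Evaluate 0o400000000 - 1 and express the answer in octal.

The trailing 8 digits are 0, so subtracting 1 borrows through: they become 7 and the next digit up decrements.

0o377777777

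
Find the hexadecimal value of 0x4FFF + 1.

0x5000

The trailing 3 digits are F (max in base 16), so adding 1 cascades: they roll to 0 and the next digit up increments.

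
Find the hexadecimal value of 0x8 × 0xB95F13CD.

0x5CAF89E68

Multiply each base-16 digit by 8, carrying:
  D×8 = 104 → write 8 carry 6
  C×8+6 = 102 → write 6 carry 6
  3×8+6 = 30 → write E carry 1
  1×8+1 = 9 → write 9
  F×8 = 120 → write 8 carry 7
  5×8+7 = 47 → write F carry 2
  9×8+2 = 74 → write A carry 4
  B×8+4 = 92 → write C carry 5
  remaining carry: 5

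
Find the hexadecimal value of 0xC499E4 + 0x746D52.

Add column by column in base 16, right to left:
  4+2 = 6
  E+5 = 3 carry 1
  9+D+1 = 7 carry 1
  9+6+1 = 0 carry 1
  4+4+1 = 9
  C+7 = 3 carry 1
  final carry 1

0x1390736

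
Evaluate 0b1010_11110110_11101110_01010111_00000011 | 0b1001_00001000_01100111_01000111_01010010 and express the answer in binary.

0b101111111110111011110101011101010011

OR bit by bit (1 where either bit is 1):
  101011110110111011100101011100000011
| 100100001000011001110100011101010010
= 101111111110111011110101011101010011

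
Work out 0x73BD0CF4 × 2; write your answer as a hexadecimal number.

0xE77A19E8

Multiply each base-16 digit by 2, carrying:
  4×2 = 8 → write 8
  F×2 = 30 → write E carry 1
  C×2+1 = 25 → write 9 carry 1
  0×2+1 = 1 → write 1
  D×2 = 26 → write A carry 1
  B×2+1 = 23 → write 7 carry 1
  3×2+1 = 7 → write 7
  7×2 = 14 → write E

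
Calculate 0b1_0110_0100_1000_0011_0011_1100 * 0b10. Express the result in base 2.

Multiply each base-2 digit by 2, carrying:
  0×2 = 0 → write 0
  0×2 = 0 → write 0
  1×2 = 2 → write 0 carry 1
  1×2+1 = 3 → write 1 carry 1
  1×2+1 = 3 → write 1 carry 1
  1×2+1 = 3 → write 1 carry 1
  0×2+1 = 1 → write 1
  0×2 = 0 → write 0
  1×2 = 2 → write 0 carry 1
  1×2+1 = 3 → write 1 carry 1
  0×2+1 = 1 → write 1
  0×2 = 0 → write 0
  0×2 = 0 → write 0
  0×2 = 0 → write 0
  0×2 = 0 → write 0
  1×2 = 2 → write 0 carry 1
  0×2+1 = 1 → write 1
  0×2 = 0 → write 0
  1×2 = 2 → write 0 carry 1
  0×2+1 = 1 → write 1
  0×2 = 0 → write 0
  1×2 = 2 → write 0 carry 1
  1×2+1 = 3 → write 1 carry 1
  0×2+1 = 1 → write 1
  1×2 = 2 → write 0 carry 1
  remaining carry: 1

0b10110010010000011001111000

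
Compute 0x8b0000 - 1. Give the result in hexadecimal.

0x8affff

The trailing 4 digits are 0, so subtracting 1 borrows through: they become F and the next digit up decrements.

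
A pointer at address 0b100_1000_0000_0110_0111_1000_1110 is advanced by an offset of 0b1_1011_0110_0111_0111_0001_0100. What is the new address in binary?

Add column by column in base 2, right to left:
  0+0 = 0
  1+0 = 1
  1+1 = 0 carry 1
  1+0+1 = 0 carry 1
  0+1+1 = 0 carry 1
  0+0+1 = 1
  0+0 = 0
  1+0 = 1
  1+1 = 0 carry 1
  1+1+1 = 1 carry 1
  1+1+1 = 1 carry 1
  0+0+1 = 1
  0+1 = 1
  1+1 = 0 carry 1
  1+1+1 = 1 carry 1
  0+0+1 = 1
  0+0 = 0
  0+1 = 1
  0+1 = 1
  0+0 = 0
  0+1 = 1
  0+1 = 1
  0+0 = 0
  1+1 = 0 carry 1
  0+1+1 = 0 carry 1
  0+0+1 = 1
  1+0 = 1

0b110001101101101111010100010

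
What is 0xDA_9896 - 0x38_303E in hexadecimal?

Subtract column by column in base 16:
  6-E → 8 (borrow)
  9-3-1 → 5
  8-0 → 8
  9-3 → 6
  A-8 → 2
  D-3 → A

0xA26858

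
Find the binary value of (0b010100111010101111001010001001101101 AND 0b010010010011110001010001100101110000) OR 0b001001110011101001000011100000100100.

0b010100111010101111001010001001101101 AND 0b010010010011110001010001100101110000 = 0b010000010010100001000000000001100000.
Then OR with 0b001001110011101001000011100000100100.

0b11001110011101001000011100001100100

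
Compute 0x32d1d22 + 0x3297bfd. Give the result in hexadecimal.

0x656991f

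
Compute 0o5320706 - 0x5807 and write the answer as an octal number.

0x5807 = 0o54007 in octal.
Subtract column by column in base 8:
  6-7 → 7 (borrow)
  0-0-1 → 7 (borrow)
  7-0-1 → 6
  0-4 → 4 (borrow)
  2-5-1 → 4 (borrow)
  3-0-1 → 2
  5-0 → 5

0o5244677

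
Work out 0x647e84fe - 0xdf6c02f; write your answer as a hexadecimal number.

Subtract column by column in base 16:
  e-f → f (borrow)
  f-2-1 → c
  4-0 → 4
  8-c → c (borrow)
  e-6-1 → 7
  7-f → 8 (borrow)
  4-d-1 → 6 (borrow)
  6-0-1 → 5

0x5687c4cf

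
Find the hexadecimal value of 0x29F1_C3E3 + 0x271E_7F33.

0x51104316

Add column by column in base 16, right to left:
  3+3 = 6
  E+3 = 1 carry 1
  3+F+1 = 3 carry 1
  C+7+1 = 4 carry 1
  1+E+1 = 0 carry 1
  F+1+1 = 1 carry 1
  9+7+1 = 1 carry 1
  2+2+1 = 5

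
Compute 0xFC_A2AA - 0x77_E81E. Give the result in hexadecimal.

0x84BA8C

Subtract column by column in base 16:
  A-E → C (borrow)
  A-1-1 → 8
  2-8 → A (borrow)
  A-E-1 → B (borrow)
  C-7-1 → 4
  F-7 → 8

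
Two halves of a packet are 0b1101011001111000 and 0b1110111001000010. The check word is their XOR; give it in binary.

XOR bit by bit (1 where the bits differ):
  1101011001111000
^ 1110111001000010
= 0011100000111010

0b0011100000111010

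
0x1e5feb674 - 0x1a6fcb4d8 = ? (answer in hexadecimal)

Subtract column by column in base 16:
  4-8 → c (borrow)
  7-d-1 → 9 (borrow)
  6-4-1 → 1
  b-b → 0
  e-c → 2
  f-f → 0
  5-6 → f (borrow)
  e-a-1 → 3
  1-1 → 0

0x3f02019c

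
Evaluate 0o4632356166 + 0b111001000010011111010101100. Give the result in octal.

0o5542615442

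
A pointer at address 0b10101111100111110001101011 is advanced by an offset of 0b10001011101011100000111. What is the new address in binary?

Add column by column in base 2, right to left:
  1+1 = 0 carry 1
  1+1+1 = 1 carry 1
  0+1+1 = 0 carry 1
  1+0+1 = 0 carry 1
  0+0+1 = 1
  1+0 = 1
  1+0 = 1
  0+0 = 0
  0+1 = 1
  0+1 = 1
  1+1 = 0 carry 1
  1+0+1 = 0 carry 1
  1+1+1 = 1 carry 1
  1+0+1 = 0 carry 1
  1+1+1 = 1 carry 1
  0+1+1 = 0 carry 1
  0+1+1 = 0 carry 1
  1+0+1 = 0 carry 1
  1+1+1 = 1 carry 1
  1+0+1 = 0 carry 1
  1+0+1 = 0 carry 1
  1+0+1 = 0 carry 1
  0+1+1 = 0 carry 1
  1+0+1 = 0 carry 1
  0+0+1 = 1
  1+0 = 1

0b11000001000101001101110010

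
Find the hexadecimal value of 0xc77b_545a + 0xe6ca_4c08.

Add column by column in base 16, right to left:
  a+8 = 2 carry 1
  5+0+1 = 6
  4+c = 0 carry 1
  5+4+1 = a
  b+a = 5 carry 1
  7+c+1 = 4 carry 1
  7+6+1 = e
  c+e = a carry 1
  final carry 1

0x1ae45a062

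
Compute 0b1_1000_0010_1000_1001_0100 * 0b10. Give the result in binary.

Multiply each base-2 digit by 2, carrying:
  0×2 = 0 → write 0
  0×2 = 0 → write 0
  1×2 = 2 → write 0 carry 1
  0×2+1 = 1 → write 1
  1×2 = 2 → write 0 carry 1
  0×2+1 = 1 → write 1
  0×2 = 0 → write 0
  1×2 = 2 → write 0 carry 1
  0×2+1 = 1 → write 1
  0×2 = 0 → write 0
  0×2 = 0 → write 0
  1×2 = 2 → write 0 carry 1
  0×2+1 = 1 → write 1
  1×2 = 2 → write 0 carry 1
  0×2+1 = 1 → write 1
  0×2 = 0 → write 0
  0×2 = 0 → write 0
  0×2 = 0 → write 0
  0×2 = 0 → write 0
  1×2 = 2 → write 0 carry 1
  1×2+1 = 3 → write 1 carry 1
  remaining carry: 1

0b1100000101000100101000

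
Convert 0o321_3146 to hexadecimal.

0xd1666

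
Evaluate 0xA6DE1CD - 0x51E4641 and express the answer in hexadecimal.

0x54F9B8C

Subtract column by column in base 16:
  D-1 → C
  C-4 → 8
  1-6 → B (borrow)
  E-4-1 → 9
  D-E → F (borrow)
  6-1-1 → 4
  A-5 → 5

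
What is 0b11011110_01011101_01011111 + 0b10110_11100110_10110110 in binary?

0b111101010100010000010101

Add column by column in base 2, right to left:
  1+0 = 1
  1+1 = 0 carry 1
  1+1+1 = 1 carry 1
  1+0+1 = 0 carry 1
  1+1+1 = 1 carry 1
  0+1+1 = 0 carry 1
  1+0+1 = 0 carry 1
  0+1+1 = 0 carry 1
  1+0+1 = 0 carry 1
  0+1+1 = 0 carry 1
  1+1+1 = 1 carry 1
  1+0+1 = 0 carry 1
  1+0+1 = 0 carry 1
  0+1+1 = 0 carry 1
  1+1+1 = 1 carry 1
  0+1+1 = 0 carry 1
  0+0+1 = 1
  1+1 = 0 carry 1
  1+1+1 = 1 carry 1
  1+0+1 = 0 carry 1
  1+1+1 = 1 carry 1
  0+0+1 = 1
  1+0 = 1
  1+0 = 1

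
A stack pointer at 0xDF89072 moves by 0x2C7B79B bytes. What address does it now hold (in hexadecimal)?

0x10C0480D

Add column by column in base 16, right to left:
  2+B = D
  7+9 = 0 carry 1
  0+7+1 = 8
  9+B = 4 carry 1
  8+7+1 = 0 carry 1
  F+C+1 = C carry 1
  D+2+1 = 0 carry 1
  final carry 1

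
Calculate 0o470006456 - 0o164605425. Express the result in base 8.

Subtract column by column in base 8:
  6-5 → 1
  5-2 → 3
  4-4 → 0
  6-5 → 1
  0-0 → 0
  0-6 → 2 (borrow)
  0-4-1 → 3 (borrow)
  7-6-1 → 0
  4-1 → 3

0o303201031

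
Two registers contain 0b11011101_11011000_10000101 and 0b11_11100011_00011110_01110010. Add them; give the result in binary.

0b100110000001111011011110111

Add column by column in base 2, right to left:
  1+0 = 1
  0+1 = 1
  1+0 = 1
  0+0 = 0
  0+1 = 1
  0+1 = 1
  0+1 = 1
  1+0 = 1
  0+0 = 0
  0+1 = 1
  0+1 = 1
  1+1 = 0 carry 1
  1+1+1 = 1 carry 1
  0+0+1 = 1
  1+0 = 1
  1+0 = 1
  1+1 = 0 carry 1
  0+1+1 = 0 carry 1
  1+0+1 = 0 carry 1
  1+0+1 = 0 carry 1
  1+0+1 = 0 carry 1
  0+1+1 = 0 carry 1
  1+1+1 = 1 carry 1
  1+1+1 = 1 carry 1
  0+1+1 = 0 carry 1
  0+1+1 = 0 carry 1
  final carry 1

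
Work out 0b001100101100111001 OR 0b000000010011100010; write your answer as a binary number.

OR bit by bit (1 where either bit is 1):
  001100101100111001
| 000000010011100010
= 001100111111111011

0b001100111111111011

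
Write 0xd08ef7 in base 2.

Expand each hex digit to 4 bits: d=1101 0=0000 8=1000 e=1110 f=1111 7=0111.

0b110100001000111011110111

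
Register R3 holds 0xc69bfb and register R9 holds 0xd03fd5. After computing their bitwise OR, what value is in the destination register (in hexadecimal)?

0xd6bfff

OR each hex digit independently (no carries):
  c|d=d, 6|0=6, 9|3=b, b|f=f, f|d=f, b|5=f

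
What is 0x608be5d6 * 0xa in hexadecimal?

0x3c576fa5c

Multiply each base-16 digit by 10, carrying:
  6×10 = 60 → write c carry 3
  d×10+3 = 133 → write 5 carry 8
  5×10+8 = 58 → write a carry 3
  e×10+3 = 143 → write f carry 8
  b×10+8 = 118 → write 6 carry 7
  8×10+7 = 87 → write 7 carry 5
  0×10+5 = 5 → write 5
  6×10 = 60 → write c carry 3
  remaining carry: 3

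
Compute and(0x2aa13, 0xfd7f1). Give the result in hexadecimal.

0x28211

AND each hex digit independently (no carries):
  2&f=2, a&d=8, a&7=2, 1&f=1, 3&1=1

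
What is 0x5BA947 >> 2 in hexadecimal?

0x16EA51

2 bits is not a whole number of base-16 digits; in binary: 10110111010100101000111 >> 2 = 101101110101001010001.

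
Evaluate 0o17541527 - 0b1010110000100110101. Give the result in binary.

0b1110010110001000100010

0o17541527 = 0b1111101100001101010111 in binary.
Subtract column by column in base 2:
  1-1 → 0
  1-0 → 1
  1-1 → 0
  0-0 → 0
  1-1 → 0
  0-1 → 1 (borrow)
  1-0-1 → 0
  0-0 → 0
  1-1 → 0
  1-0 → 1
  0-0 → 0
  0-0 → 0
  0-0 → 0
  0-1 → 1 (borrow)
  1-1-1 → 1 (borrow)
  1-0-1 → 0
  0-1 → 1 (borrow)
  1-0-1 → 0
  1-1 → 0
  1-0 → 1
  1-0 → 1
  1-0 → 1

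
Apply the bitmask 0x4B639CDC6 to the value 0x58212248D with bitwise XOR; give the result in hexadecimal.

0x1342BE94B

XOR each hex digit independently (no carries):
  5^4=1, 8^B=3, 2^6=4, 1^3=2, 2^9=B, 2^C=E, 4^D=9, 8^C=4, D^6=B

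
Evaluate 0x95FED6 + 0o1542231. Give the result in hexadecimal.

0o1542231 = 0x6C499 in hexadecimal.
Add column by column in base 16, right to left:
  6+9 = F
  D+9 = 6 carry 1
  E+4+1 = 3 carry 1
  F+C+1 = C carry 1
  5+6+1 = C
  9+0 = 9

0x9CC36F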